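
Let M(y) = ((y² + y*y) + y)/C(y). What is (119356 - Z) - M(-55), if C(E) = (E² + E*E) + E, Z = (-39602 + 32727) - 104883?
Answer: 231113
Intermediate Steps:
Z = -111758 (Z = -6875 - 104883 = -111758)
C(E) = E + 2*E² (C(E) = (E² + E²) + E = 2*E² + E = E + 2*E²)
M(y) = (y + 2*y²)/(y*(1 + 2*y)) (M(y) = ((y² + y*y) + y)/((y*(1 + 2*y))) = ((y² + y²) + y)*(1/(y*(1 + 2*y))) = (2*y² + y)*(1/(y*(1 + 2*y))) = (y + 2*y²)*(1/(y*(1 + 2*y))) = (y + 2*y²)/(y*(1 + 2*y)))
(119356 - Z) - M(-55) = (119356 - 1*(-111758)) - 1*1 = (119356 + 111758) - 1 = 231114 - 1 = 231113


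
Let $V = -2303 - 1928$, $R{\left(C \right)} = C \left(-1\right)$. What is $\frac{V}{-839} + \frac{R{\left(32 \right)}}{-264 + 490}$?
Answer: $\frac{464679}{94807} \approx 4.9013$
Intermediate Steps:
$R{\left(C \right)} = - C$
$V = -4231$ ($V = -2303 - 1928 = -4231$)
$\frac{V}{-839} + \frac{R{\left(32 \right)}}{-264 + 490} = - \frac{4231}{-839} + \frac{\left(-1\right) 32}{-264 + 490} = \left(-4231\right) \left(- \frac{1}{839}\right) - \frac{32}{226} = \frac{4231}{839} - \frac{16}{113} = \frac{464679}{94807}$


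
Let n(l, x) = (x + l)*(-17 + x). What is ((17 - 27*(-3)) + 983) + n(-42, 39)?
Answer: 1015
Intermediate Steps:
n(l, x) = (-17 + x)*(l + x) (n(l, x) = (l + x)*(-17 + x) = (-17 + x)*(l + x))
((17 - 27*(-3)) + 983) + n(-42, 39) = ((17 - 27*(-3)) + 983) + (39² - 17*(-42) - 17*39 - 42*39) = ((17 + 81) + 983) + (1521 + 714 - 663 - 1638) = (98 + 983) - 66 = 1081 - 66 = 1015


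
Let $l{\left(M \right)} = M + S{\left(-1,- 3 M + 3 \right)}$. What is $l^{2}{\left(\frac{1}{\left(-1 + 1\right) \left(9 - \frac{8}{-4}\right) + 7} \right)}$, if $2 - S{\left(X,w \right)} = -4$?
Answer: $\frac{1849}{49} \approx 37.735$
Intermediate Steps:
$S{\left(X,w \right)} = 6$ ($S{\left(X,w \right)} = 2 - -4 = 2 + 4 = 6$)
$l{\left(M \right)} = 6 + M$ ($l{\left(M \right)} = M + 6 = 6 + M$)
$l^{2}{\left(\frac{1}{\left(-1 + 1\right) \left(9 - \frac{8}{-4}\right) + 7} \right)} = \left(6 + \frac{1}{\left(-1 + 1\right) \left(9 - \frac{8}{-4}\right) + 7}\right)^{2} = \left(6 + \frac{1}{0 \left(9 - -2\right) + 7}\right)^{2} = \left(6 + \frac{1}{0 \left(9 + 2\right) + 7}\right)^{2} = \left(6 + \frac{1}{0 \cdot 11 + 7}\right)^{2} = \left(6 + \frac{1}{0 + 7}\right)^{2} = \left(6 + \frac{1}{7}\right)^{2} = \left(\frac{43}{7}\right)^{2} = \frac{1849}{49}$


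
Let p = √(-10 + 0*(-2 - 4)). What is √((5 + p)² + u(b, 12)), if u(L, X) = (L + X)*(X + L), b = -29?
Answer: √(304 + 10*I*√10) ≈ 17.459 + 0.90562*I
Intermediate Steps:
u(L, X) = (L + X)² (u(L, X) = (L + X)*(L + X) = (L + X)²)
p = I*√10 (p = √(-10 + 0*(-6)) = √(-10 + 0) = √(-10) = I*√10 ≈ 3.1623*I)
√((5 + p)² + u(b, 12)) = √((5 + I*√10)² + (-29 + 12)²) = √((5 + I*√10)² + (-17)²) = √((5 + I*√10)² + 289) = √(289 + (5 + I*√10)²)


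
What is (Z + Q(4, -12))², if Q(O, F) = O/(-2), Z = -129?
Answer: 17161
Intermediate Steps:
Q(O, F) = -O/2 (Q(O, F) = O*(-½) = -O/2)
(Z + Q(4, -12))² = (-129 - ½*4)² = (-129 - 2)² = (-131)² = 17161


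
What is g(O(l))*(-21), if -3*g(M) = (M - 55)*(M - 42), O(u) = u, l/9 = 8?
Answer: 3570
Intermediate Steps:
l = 72 (l = 9*8 = 72)
g(M) = -(-55 + M)*(-42 + M)/3 (g(M) = -(M - 55)*(M - 42)/3 = -(-55 + M)*(-42 + M)/3)
g(O(l))*(-21) = (-770 - ⅓*72² + (97/3)*72)*(-21) = (-770 - ⅓*5184 + 2328)*(-21) = (-770 - 1728 + 2328)*(-21) = -170*(-21) = 3570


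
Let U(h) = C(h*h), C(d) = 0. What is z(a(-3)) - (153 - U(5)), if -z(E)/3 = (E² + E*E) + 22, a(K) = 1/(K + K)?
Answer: -1315/6 ≈ -219.17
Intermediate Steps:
a(K) = 1/(2*K)
U(h) = 0
z(E) = -66 - 6*E² (z(E) = -3*((E² + E*E) + 22) = -3*((E² + E²) + 22) = -3*(2*E² + 22) = -3*(22 + 2*E²) = -66 - 6*E²)
z(a(-3)) - (153 - U(5)) = (-66 - 6*((½)/(-3))²) - (153 - 1*0) = (-66 - 6*((½)*(-⅓))²) - (153 + 0) = (-66 - 6*(-⅙)²) - 1*153 = (-66 - 6*1/36) - 153 = (-66 - ⅙) - 153 = -397/6 - 153 = -1315/6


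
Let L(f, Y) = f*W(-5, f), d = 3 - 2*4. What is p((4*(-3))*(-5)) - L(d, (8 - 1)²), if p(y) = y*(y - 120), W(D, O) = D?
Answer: -3625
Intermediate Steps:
d = -5 (d = 3 - 8 = -5)
L(f, Y) = -5*f (L(f, Y) = f*(-5) = -5*f)
p(y) = y*(-120 + y)
p((4*(-3))*(-5)) - L(d, (8 - 1)²) = ((4*(-3))*(-5))*(-120 + (4*(-3))*(-5)) - (-5)*(-5) = (-12*(-5))*(-120 - 12*(-5)) - 1*25 = 60*(-120 + 60) - 25 = 60*(-60) - 25 = -3600 - 25 = -3625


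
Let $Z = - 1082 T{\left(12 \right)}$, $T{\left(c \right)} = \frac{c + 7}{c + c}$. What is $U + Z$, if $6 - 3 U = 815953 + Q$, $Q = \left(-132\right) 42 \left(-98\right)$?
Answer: $- \frac{5447315}{12} \approx -4.5394 \cdot 10^{5}$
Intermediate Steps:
$T{\left(c \right)} = \frac{7 + c}{2 c}$
$Q = 543312$ ($Q = \left(-5544\right) \left(-98\right) = 543312$)
$Z = - \frac{10279}{12}$ ($Z = - 1082 \frac{7 + 12}{2 \cdot 12} = - 1082 \cdot \frac{1}{2} \cdot \frac{1}{12} \cdot 19 = \left(-1082\right) \frac{19}{24} = - \frac{10279}{12} \approx -856.58$)
$U = - \frac{1359259}{3}$ ($U = 2 - \frac{815953 + 543312}{3} = 2 - \frac{1359265}{3} = - \frac{1359259}{3} \approx -4.5309 \cdot 10^{5}$)
$U + Z = - \frac{1359259}{3} - \frac{10279}{12} = - \frac{5447315}{12}$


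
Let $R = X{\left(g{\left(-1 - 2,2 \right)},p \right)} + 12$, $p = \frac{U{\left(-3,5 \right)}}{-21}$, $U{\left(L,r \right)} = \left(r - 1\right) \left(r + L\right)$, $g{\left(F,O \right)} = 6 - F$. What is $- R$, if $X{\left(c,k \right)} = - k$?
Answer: $- \frac{260}{21} \approx -12.381$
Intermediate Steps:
$U{\left(L,r \right)} = \left(-1 + r\right) \left(L + r\right)$
$p = - \frac{8}{21}$ ($p = \frac{5^{2} - -3 - 5 - 15}{-21} = \left(25 + 3 - 5 - 15\right) \left(- \frac{1}{21}\right) = 8 \left(- \frac{1}{21}\right) = - \frac{8}{21} \approx -0.38095$)
$R = \frac{260}{21}$ ($R = \left(-1\right) \left(- \frac{8}{21}\right) + 12 = \frac{8}{21} + 12 = \frac{260}{21} \approx 12.381$)
$- R = \left(-1\right) \frac{260}{21} = - \frac{260}{21}$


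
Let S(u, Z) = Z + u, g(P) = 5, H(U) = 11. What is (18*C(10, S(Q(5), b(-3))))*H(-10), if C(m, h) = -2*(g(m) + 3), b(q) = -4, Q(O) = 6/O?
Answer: -3168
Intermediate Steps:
C(m, h) = -16 (C(m, h) = -2*(5 + 3) = -2*8 = -16)
(18*C(10, S(Q(5), b(-3))))*H(-10) = (18*(-16))*11 = -288*11 = -3168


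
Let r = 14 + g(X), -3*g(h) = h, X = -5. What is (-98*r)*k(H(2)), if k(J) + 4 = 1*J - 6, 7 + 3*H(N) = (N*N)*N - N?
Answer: 142786/9 ≈ 15865.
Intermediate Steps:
g(h) = -h/3
H(N) = -7/3 - N/3 + N³/3 (H(N) = -7/3 + ((N*N)*N - N)/3 = -7/3 + (N²*N - N)/3 = -7/3 + (N³ - N)/3 = -7/3 + (-N/3 + N³/3) = -7/3 - N/3 + N³/3)
r = 47/3 (r = 14 - ⅓*(-5) = 14 + 5/3 = 47/3 ≈ 15.667)
k(J) = -10 + J (k(J) = -4 + (1*J - 6) = -4 + (J - 6) = -4 + (-6 + J) = -10 + J)
(-98*r)*k(H(2)) = (-98*47/3)*(-10 + (-7/3 - ⅓*2 + (⅓)*2³)) = -4606*(-10 + (-7/3 - ⅔ + (⅓)*8))/3 = -4606*(-10 + (-7/3 - ⅔ + 8/3))/3 = -4606*(-10 - ⅓)/3 = -4606/3*(-31/3) = 142786/9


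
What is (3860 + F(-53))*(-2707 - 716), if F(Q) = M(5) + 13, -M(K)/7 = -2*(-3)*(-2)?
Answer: -13544811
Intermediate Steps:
M(K) = 84 (M(K) = -7*(-2*(-3))*(-2) = -42*(-2) = -7*(-12) = 84)
F(Q) = 97 (F(Q) = 84 + 13 = 97)
(3860 + F(-53))*(-2707 - 716) = (3860 + 97)*(-2707 - 716) = 3957*(-3423) = -13544811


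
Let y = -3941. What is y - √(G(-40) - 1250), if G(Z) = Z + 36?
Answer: -3941 - I*√1254 ≈ -3941.0 - 35.412*I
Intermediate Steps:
G(Z) = 36 + Z
y - √(G(-40) - 1250) = -3941 - √((36 - 40) - 1250) = -3941 - √(-4 - 1250) = -3941 - √(-1254) = -3941 - I*√1254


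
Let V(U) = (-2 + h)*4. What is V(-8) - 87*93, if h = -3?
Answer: -8111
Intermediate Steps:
V(U) = -20 (V(U) = (-2 - 3)*4 = -5*4 = -20)
V(-8) - 87*93 = -20 - 87*93 = -20 - 8091 = -8111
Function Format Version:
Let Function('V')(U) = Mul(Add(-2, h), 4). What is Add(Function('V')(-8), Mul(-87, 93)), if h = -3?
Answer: -8111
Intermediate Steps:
Function('V')(U) = -20 (Function('V')(U) = Mul(Add(-2, -3), 4) = Mul(-5, 4) = -20)
Add(Function('V')(-8), Mul(-87, 93)) = Add(-20, Mul(-87, 93)) = Add(-20, -8091) = -8111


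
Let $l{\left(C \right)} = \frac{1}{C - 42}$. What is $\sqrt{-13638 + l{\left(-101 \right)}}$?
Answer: $\frac{i \sqrt{278883605}}{143} \approx 116.78 i$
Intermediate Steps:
$l{\left(C \right)} = \frac{1}{-42 + C}$
$\sqrt{-13638 + l{\left(-101 \right)}} = \sqrt{-13638 + \frac{1}{-42 - 101}} = \sqrt{-13638 + \frac{1}{-143}} = \sqrt{-13638 - \frac{1}{143}} = \sqrt{- \frac{1950235}{143}} = \frac{i \sqrt{278883605}}{143}$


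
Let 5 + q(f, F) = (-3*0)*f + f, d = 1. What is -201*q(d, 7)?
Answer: 804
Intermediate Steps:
q(f, F) = -5 + f (q(f, F) = -5 + ((-3*0)*f + f) = -5 + (0*f + f) = -5 + (0 + f) = -5 + f)
-201*q(d, 7) = -201*(-5 + 1) = -201*(-4) = 804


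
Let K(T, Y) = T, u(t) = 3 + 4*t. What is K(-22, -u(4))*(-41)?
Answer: 902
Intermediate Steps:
K(-22, -u(4))*(-41) = -22*(-41) = 902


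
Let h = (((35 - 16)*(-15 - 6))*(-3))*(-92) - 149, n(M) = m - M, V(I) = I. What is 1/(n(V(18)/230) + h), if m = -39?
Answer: -115/12685889 ≈ -9.0652e-6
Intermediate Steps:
n(M) = -39 - M
h = -110273 (h = ((19*(-21))*(-3))*(-92) - 149 = -399*(-3)*(-92) - 149 = 1197*(-92) - 149 = -110124 - 149 = -110273)
1/(n(V(18)/230) + h) = 1/((-39 - 18/230) - 110273) = 1/((-39 - 1*9/115) - 110273) = 1/((-39 - 9/115) - 110273) = 1/(-4494/115 - 110273) = 1/(-12685889/115) = -115/12685889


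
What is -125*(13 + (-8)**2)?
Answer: -9625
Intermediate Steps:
-125*(13 + (-8)**2) = -125*(13 + 64) = -125*77 = -9625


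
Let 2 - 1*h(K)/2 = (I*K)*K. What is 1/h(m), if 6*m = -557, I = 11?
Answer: -18/3412667 ≈ -5.2745e-6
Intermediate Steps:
m = -557/6 (m = (⅙)*(-557) = -557/6 ≈ -92.833)
h(K) = 4 - 22*K² (h(K) = 4 - 2*11*K*K = 4 - 22*K²)
1/h(m) = 1/(4 - 22*(-557/6)²) = 1/(4 - 22*310249/36) = 1/(4 - 3412739/18) = 1/(-3412667/18) = -18/3412667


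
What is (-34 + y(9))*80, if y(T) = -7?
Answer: -3280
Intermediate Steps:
(-34 + y(9))*80 = (-34 - 7)*80 = -41*80 = -3280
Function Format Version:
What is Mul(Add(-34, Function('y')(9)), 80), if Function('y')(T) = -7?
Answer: -3280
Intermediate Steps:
Mul(Add(-34, Function('y')(9)), 80) = Mul(Add(-34, -7), 80) = Mul(-41, 80) = -3280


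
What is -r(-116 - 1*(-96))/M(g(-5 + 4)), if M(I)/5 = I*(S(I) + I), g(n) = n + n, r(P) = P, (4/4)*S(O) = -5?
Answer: 2/7 ≈ 0.28571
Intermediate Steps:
S(O) = -5
g(n) = 2*n
M(I) = 5*I*(-5 + I) (M(I) = 5*(I*(-5 + I)) = 5*I*(-5 + I))
-r(-116 - 1*(-96))/M(g(-5 + 4)) = -(-116 - 1*(-96))/(5*(2*(-5 + 4))*(-5 + 2*(-5 + 4))) = -(-116 + 96)/(5*(2*(-1))*(-5 + 2*(-1))) = -(-20)/(5*(-2)*(-5 - 2)) = -(-20)/(5*(-2)*(-7)) = -(-20)/70 = -1*(-2/7) = 2/7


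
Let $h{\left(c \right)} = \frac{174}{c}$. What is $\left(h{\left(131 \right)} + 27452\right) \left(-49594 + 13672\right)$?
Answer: $- \frac{129189377892}{131} \approx -9.8618 \cdot 10^{8}$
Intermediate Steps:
$\left(h{\left(131 \right)} + 27452\right) \left(-49594 + 13672\right) = \left(\frac{174}{131} + 27452\right) \left(-49594 + 13672\right) = \left(174 \cdot \frac{1}{131} + 27452\right) \left(-35922\right) = \left(\frac{174}{131} + 27452\right) \left(-35922\right) = \frac{3596386}{131} \left(-35922\right) = - \frac{129189377892}{131}$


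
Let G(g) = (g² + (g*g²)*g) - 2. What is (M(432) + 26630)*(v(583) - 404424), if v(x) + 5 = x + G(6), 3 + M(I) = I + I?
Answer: -11065567356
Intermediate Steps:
G(g) = -2 + g² + g⁴ (G(g) = (g² + g³*g) - 2 = (g² + g⁴) - 2 = -2 + g² + g⁴)
M(I) = -3 + 2*I (M(I) = -3 + (I + I) = -3 + 2*I)
v(x) = 1325 + x (v(x) = -5 + (x + (-2 + 6² + 6⁴)) = -5 + (x + (-2 + 36 + 1296)) = -5 + (x + 1330) = -5 + (1330 + x) = 1325 + x)
(M(432) + 26630)*(v(583) - 404424) = ((-3 + 2*432) + 26630)*((1325 + 583) - 404424) = ((-3 + 864) + 26630)*(1908 - 404424) = (861 + 26630)*(-402516) = 27491*(-402516) = -11065567356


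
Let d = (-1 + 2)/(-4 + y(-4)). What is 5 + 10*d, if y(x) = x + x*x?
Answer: 25/4 ≈ 6.2500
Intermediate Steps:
y(x) = x + x²
d = ⅛ (d = (-1 + 2)/(-4 - 4*(1 - 4)) = 1/(-4 - 4*(-3)) = 1/(-4 + 12) = 1/8 = 1*(⅛) = ⅛ ≈ 0.12500)
5 + 10*d = 5 + 10*(⅛) = 5 + 5/4 = 25/4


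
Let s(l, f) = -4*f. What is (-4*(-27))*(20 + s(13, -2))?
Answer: 3024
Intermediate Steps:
(-4*(-27))*(20 + s(13, -2)) = (-4*(-27))*(20 - 4*(-2)) = 108*(20 + 8) = 108*28 = 3024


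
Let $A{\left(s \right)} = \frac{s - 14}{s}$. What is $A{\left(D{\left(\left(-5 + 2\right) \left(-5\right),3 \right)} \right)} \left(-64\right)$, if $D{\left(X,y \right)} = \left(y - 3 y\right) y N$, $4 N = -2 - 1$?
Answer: $\frac{64}{27} \approx 2.3704$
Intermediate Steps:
$N = - \frac{3}{4}$ ($N = \frac{-2 - 1}{4} = \frac{1}{4} \left(-3\right) = - \frac{3}{4} \approx -0.75$)
$D{\left(X,y \right)} = \frac{3 y^{2}}{2}$ ($D{\left(X,y \right)} = \left(y - 3 y\right) y \left(- \frac{3}{4}\right) = - 2 y y \left(- \frac{3}{4}\right) = - 2 y^{2} \left(- \frac{3}{4}\right) = \frac{3 y^{2}}{2}$)
$A{\left(s \right)} = \frac{-14 + s}{s}$
$A{\left(D{\left(\left(-5 + 2\right) \left(-5\right),3 \right)} \right)} \left(-64\right) = \frac{-14 + \frac{3 \cdot 3^{2}}{2}}{\frac{3}{2} \cdot 3^{2}} \left(-64\right) = \frac{-14 + \frac{3}{2} \cdot 9}{\frac{3}{2} \cdot 9} \left(-64\right) = \frac{-14 + \frac{27}{2}}{\frac{27}{2}} \left(-64\right) = \frac{2}{27} \left(- \frac{1}{2}\right) \left(-64\right) = \left(- \frac{1}{27}\right) \left(-64\right) = \frac{64}{27}$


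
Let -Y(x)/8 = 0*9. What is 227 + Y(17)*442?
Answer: 227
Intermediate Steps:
Y(x) = 0 (Y(x) = -0*9 = -8*0 = 0)
227 + Y(17)*442 = 227 + 0*442 = 227 + 0 = 227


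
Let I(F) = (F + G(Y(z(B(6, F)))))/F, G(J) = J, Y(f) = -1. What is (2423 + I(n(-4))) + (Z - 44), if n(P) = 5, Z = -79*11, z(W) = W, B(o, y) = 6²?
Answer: 7554/5 ≈ 1510.8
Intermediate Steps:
B(o, y) = 36
Z = -869
I(F) = (-1 + F)/F (I(F) = (F - 1)/F = (-1 + F)/F)
(2423 + I(n(-4))) + (Z - 44) = (2423 + (-1 + 5)/5) + (-869 - 44) = (2423 + (⅕)*4) - 913 = (2423 + ⅘) - 913 = 12119/5 - 913 = 7554/5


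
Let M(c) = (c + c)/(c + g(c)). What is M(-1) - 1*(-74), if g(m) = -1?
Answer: 75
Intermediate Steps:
M(c) = 2*c/(-1 + c) (M(c) = (c + c)/(c - 1) = (2*c)/(-1 + c) = 2*c/(-1 + c))
M(-1) - 1*(-74) = 2*(-1)/(-1 - 1) - 1*(-74) = 2*(-1)/(-2) + 74 = 2*(-1)*(-1/2) + 74 = 1 + 74 = 75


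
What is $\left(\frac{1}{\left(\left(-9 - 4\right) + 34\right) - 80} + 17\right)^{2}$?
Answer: $\frac{1004004}{3481} \approx 288.42$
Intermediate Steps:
$\left(\frac{1}{\left(\left(-9 - 4\right) + 34\right) - 80} + 17\right)^{2} = \left(\frac{1}{\left(-13 + 34\right) - 80} + 17\right)^{2} = \left(\frac{1}{21 - 80} + 17\right)^{2} = \left(\frac{1}{-59} + 17\right)^{2} = \left(- \frac{1}{59} + 17\right)^{2} = \left(\frac{1002}{59}\right)^{2} = \frac{1004004}{3481}$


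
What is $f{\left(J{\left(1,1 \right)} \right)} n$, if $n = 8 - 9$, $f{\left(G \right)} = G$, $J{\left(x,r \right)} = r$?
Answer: $-1$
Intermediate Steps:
$n = -1$
$f{\left(J{\left(1,1 \right)} \right)} n = 1 \left(-1\right) = -1$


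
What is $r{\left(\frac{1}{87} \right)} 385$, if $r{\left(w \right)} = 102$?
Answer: $39270$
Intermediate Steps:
$r{\left(\frac{1}{87} \right)} 385 = 102 \cdot 385 = 39270$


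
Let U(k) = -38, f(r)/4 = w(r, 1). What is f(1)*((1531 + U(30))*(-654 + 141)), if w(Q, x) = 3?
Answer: -9190908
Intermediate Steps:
f(r) = 12 (f(r) = 4*3 = 12)
f(1)*((1531 + U(30))*(-654 + 141)) = 12*((1531 - 38)*(-654 + 141)) = 12*(1493*(-513)) = 12*(-765909) = -9190908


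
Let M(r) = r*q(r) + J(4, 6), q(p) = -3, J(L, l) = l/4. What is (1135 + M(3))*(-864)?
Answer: -974160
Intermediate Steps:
J(L, l) = l/4 (J(L, l) = l*(1/4) = l/4)
M(r) = 3/2 - 3*r (M(r) = r*(-3) + (1/4)*6 = -3*r + 3/2 = 3/2 - 3*r)
(1135 + M(3))*(-864) = (1135 + (3/2 - 3*3))*(-864) = (1135 + (3/2 - 9))*(-864) = (1135 - 15/2)*(-864) = (2255/2)*(-864) = -974160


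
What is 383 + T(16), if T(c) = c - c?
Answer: 383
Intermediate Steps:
T(c) = 0
383 + T(16) = 383 + 0 = 383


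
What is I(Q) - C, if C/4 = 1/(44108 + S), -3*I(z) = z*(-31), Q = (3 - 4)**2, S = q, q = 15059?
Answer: 1834165/177501 ≈ 10.333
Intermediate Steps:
S = 15059
Q = 1 (Q = (-1)**2 = 1)
I(z) = 31*z/3 (I(z) = -z*(-31)/3 = -(-31)*z/3 = 31*z/3)
C = 4/59167 (C = 4/(44108 + 15059) = 4/59167 ≈ 6.7605e-5)
I(Q) - C = (31/3)*1 - 1*4/59167 = 31/3 - 4/59167 = 1834165/177501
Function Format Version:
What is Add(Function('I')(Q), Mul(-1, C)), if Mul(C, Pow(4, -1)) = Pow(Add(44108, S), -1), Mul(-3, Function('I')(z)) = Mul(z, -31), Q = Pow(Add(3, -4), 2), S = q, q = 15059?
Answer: Rational(1834165, 177501) ≈ 10.333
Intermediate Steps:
S = 15059
Q = 1 (Q = Pow(-1, 2) = 1)
Function('I')(z) = Mul(Rational(31, 3), z) (Function('I')(z) = Mul(Rational(-1, 3), Mul(z, -31)) = Mul(Rational(-1, 3), Mul(-31, z)) = Mul(Rational(31, 3), z))
C = Rational(4, 59167) (C = Mul(4, Pow(Add(44108, 15059), -1)) = Mul(4, Pow(59167, -1)) = Mul(4, Rational(1, 59167)) = Rational(4, 59167) ≈ 6.7605e-5)
Add(Function('I')(Q), Mul(-1, C)) = Add(Mul(Rational(31, 3), 1), Mul(-1, Rational(4, 59167))) = Add(Rational(31, 3), Rational(-4, 59167)) = Rational(1834165, 177501)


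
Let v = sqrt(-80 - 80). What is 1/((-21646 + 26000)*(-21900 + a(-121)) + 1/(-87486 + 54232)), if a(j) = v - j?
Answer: -20972207218875302/1988706285074510665773637 - 19259109434656*I*sqrt(10)/9943531425372553328868185 ≈ -1.0546e-8 - 6.1249e-12*I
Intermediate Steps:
v = 4*I*sqrt(10) (v = sqrt(-160) = 4*I*sqrt(10) ≈ 12.649*I)
a(j) = -j + 4*I*sqrt(10) (a(j) = 4*I*sqrt(10) - j = -j + 4*I*sqrt(10))
1/((-21646 + 26000)*(-21900 + a(-121)) + 1/(-87486 + 54232)) = 1/((-21646 + 26000)*(-21900 + (-1*(-121) + 4*I*sqrt(10))) + 1/(-87486 + 54232)) = 1/(4354*(-21900 + (121 + 4*I*sqrt(10))) + 1/(-33254)) = 1/(4354*(-21779 + 4*I*sqrt(10)) - 1/33254) = 1/((-94825766 + 17416*I*sqrt(10)) - 1/33254) = 1/(-3153336022565/33254 + 17416*I*sqrt(10))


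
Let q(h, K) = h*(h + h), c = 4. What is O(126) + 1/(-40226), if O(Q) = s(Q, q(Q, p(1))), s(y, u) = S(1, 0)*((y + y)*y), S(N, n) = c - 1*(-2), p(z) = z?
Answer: 7663535711/40226 ≈ 1.9051e+5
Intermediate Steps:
S(N, n) = 6 (S(N, n) = 4 - 1*(-2) = 4 + 2 = 6)
q(h, K) = 2*h² (q(h, K) = h*(2*h) = 2*h²)
s(y, u) = 12*y² (s(y, u) = 6*((y + y)*y) = 6*((2*y)*y) = 6*(2*y²) = 12*y²)
O(Q) = 12*Q²
O(126) + 1/(-40226) = 12*126² + 1/(-40226) = 12*15876 - 1/40226 = 190512 - 1/40226 = 7663535711/40226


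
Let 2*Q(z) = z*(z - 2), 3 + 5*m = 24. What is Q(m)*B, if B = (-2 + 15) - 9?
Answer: 462/25 ≈ 18.480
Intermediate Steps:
m = 21/5 (m = -⅗ + (⅕)*24 = -⅗ + 24/5 = 21/5 ≈ 4.2000)
B = 4 (B = 13 - 9 = 4)
Q(z) = z*(-2 + z)/2 (Q(z) = (z*(z - 2))/2 = (z*(-2 + z))/2 = z*(-2 + z)/2)
Q(m)*B = ((½)*(21/5)*(-2 + 21/5))*4 = ((½)*(21/5)*(11/5))*4 = (231/50)*4 = 462/25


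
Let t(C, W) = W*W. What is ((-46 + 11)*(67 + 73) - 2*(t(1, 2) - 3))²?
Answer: 24029604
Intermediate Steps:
t(C, W) = W²
((-46 + 11)*(67 + 73) - 2*(t(1, 2) - 3))² = ((-46 + 11)*(67 + 73) - 2*(2² - 3))² = (-35*140 - 2*(4 - 3))² = (-4900 - 2*1)² = (-4900 - 2)² = (-4902)² = 24029604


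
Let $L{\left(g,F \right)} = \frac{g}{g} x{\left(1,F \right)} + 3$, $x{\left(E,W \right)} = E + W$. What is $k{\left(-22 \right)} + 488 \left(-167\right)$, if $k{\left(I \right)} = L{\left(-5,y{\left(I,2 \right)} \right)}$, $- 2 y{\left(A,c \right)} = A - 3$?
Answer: $- \frac{162959}{2} \approx -81480.0$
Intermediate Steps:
$y{\left(A,c \right)} = \frac{3}{2} - \frac{A}{2}$ ($y{\left(A,c \right)} = - \frac{A - 3}{2} = - \frac{-3 + A}{2} = \frac{3}{2} - \frac{A}{2}$)
$L{\left(g,F \right)} = 4 + F$ ($L{\left(g,F \right)} = \frac{g}{g} \left(1 + F\right) + 3 = 1 \left(1 + F\right) + 3 = \left(1 + F\right) + 3 = 4 + F$)
$k{\left(I \right)} = \frac{11}{2} - \frac{I}{2}$ ($k{\left(I \right)} = 4 - \left(- \frac{3}{2} + \frac{I}{2}\right) = \frac{11}{2} - \frac{I}{2}$)
$k{\left(-22 \right)} + 488 \left(-167\right) = \left(\frac{11}{2} - -11\right) + 488 \left(-167\right) = \left(\frac{11}{2} + 11\right) - 81496 = \frac{33}{2} - 81496 = - \frac{162959}{2}$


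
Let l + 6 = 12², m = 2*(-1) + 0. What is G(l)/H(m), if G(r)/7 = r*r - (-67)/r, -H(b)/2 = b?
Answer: 18396973/552 ≈ 33328.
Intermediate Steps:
m = -2 (m = -2 + 0 = -2)
H(b) = -2*b
l = 138 (l = -6 + 12² = -6 + 144 = 138)
G(r) = 7*r² + 469/r (G(r) = 7*(r*r - (-67)/r) = 7*(r² + 67/r) = 7*r² + 469/r)
G(l)/H(m) = (7*(67 + 138³)/138)/((-2*(-2))) = (7*(1/138)*(67 + 2628072))/4 = (7*(1/138)*2628139)*(¼) = (18396973/138)*(¼) = 18396973/552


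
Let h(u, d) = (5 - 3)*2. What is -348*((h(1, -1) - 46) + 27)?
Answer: 5220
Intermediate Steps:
h(u, d) = 4 (h(u, d) = 2*2 = 4)
-348*((h(1, -1) - 46) + 27) = -348*((4 - 46) + 27) = -348*(-42 + 27) = -348*(-15) = 5220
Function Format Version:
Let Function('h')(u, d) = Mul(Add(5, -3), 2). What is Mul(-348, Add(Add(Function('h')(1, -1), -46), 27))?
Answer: 5220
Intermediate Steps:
Function('h')(u, d) = 4 (Function('h')(u, d) = Mul(2, 2) = 4)
Mul(-348, Add(Add(Function('h')(1, -1), -46), 27)) = Mul(-348, Add(Add(4, -46), 27)) = Mul(-348, Add(-42, 27)) = Mul(-348, -15) = 5220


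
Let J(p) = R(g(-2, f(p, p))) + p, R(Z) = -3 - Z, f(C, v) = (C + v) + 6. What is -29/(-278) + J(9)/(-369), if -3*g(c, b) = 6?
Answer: 8477/102582 ≈ 0.082636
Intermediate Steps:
f(C, v) = 6 + C + v
g(c, b) = -2 (g(c, b) = -1/3*6 = -2)
J(p) = -1 + p (J(p) = (-3 - 1*(-2)) + p = (-3 + 2) + p = -1 + p)
-29/(-278) + J(9)/(-369) = -29/(-278) + (-1 + 9)/(-369) = -29*(-1/278) + 8*(-1/369) = 29/278 - 8/369 = 8477/102582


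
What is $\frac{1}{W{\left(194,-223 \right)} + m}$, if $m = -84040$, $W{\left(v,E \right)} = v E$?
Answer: $- \frac{1}{127302} \approx -7.8553 \cdot 10^{-6}$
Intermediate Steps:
$W{\left(v,E \right)} = E v$
$\frac{1}{W{\left(194,-223 \right)} + m} = \frac{1}{\left(-223\right) 194 - 84040} = \frac{1}{-43262 - 84040} = \frac{1}{-127302} = - \frac{1}{127302}$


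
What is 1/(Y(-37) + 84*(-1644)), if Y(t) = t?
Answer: -1/138133 ≈ -7.2394e-6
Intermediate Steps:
1/(Y(-37) + 84*(-1644)) = 1/(-37 + 84*(-1644)) = 1/(-37 - 138096) = 1/(-138133) = -1/138133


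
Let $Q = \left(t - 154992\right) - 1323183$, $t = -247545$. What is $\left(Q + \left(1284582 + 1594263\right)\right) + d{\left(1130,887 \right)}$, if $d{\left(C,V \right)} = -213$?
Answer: $1152912$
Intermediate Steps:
$Q = -1725720$ ($Q = \left(-247545 - 154992\right) - 1323183 = -402537 - 1323183 = -1725720$)
$\left(Q + \left(1284582 + 1594263\right)\right) + d{\left(1130,887 \right)} = \left(-1725720 + \left(1284582 + 1594263\right)\right) - 213 = \left(-1725720 + 2878845\right) - 213 = 1153125 - 213 = 1152912$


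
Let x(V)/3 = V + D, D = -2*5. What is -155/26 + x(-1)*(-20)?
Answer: 17005/26 ≈ 654.04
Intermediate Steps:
D = -10
x(V) = -30 + 3*V (x(V) = 3*(V - 10) = 3*(-10 + V) = -30 + 3*V)
-155/26 + x(-1)*(-20) = -155/26 + (-30 + 3*(-1))*(-20) = -155*1/26 + (-30 - 3)*(-20) = -155/26 - 33*(-20) = -155/26 + 660 = 17005/26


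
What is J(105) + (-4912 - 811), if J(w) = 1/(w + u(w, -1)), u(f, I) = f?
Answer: -1201829/210 ≈ -5723.0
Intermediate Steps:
J(w) = 1/(2*w) (J(w) = 1/(w + w) = 1/(2*w))
J(105) + (-4912 - 811) = (1/2)/105 + (-4912 - 811) = (1/2)*(1/105) - 5723 = 1/210 - 5723 = -1201829/210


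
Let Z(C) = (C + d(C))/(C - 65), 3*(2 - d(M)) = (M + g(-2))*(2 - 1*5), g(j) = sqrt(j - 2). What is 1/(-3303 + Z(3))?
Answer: -3174307/10485145610 + 31*I/10485145610 ≈ -0.00030274 + 2.9566e-9*I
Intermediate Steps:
g(j) = sqrt(-2 + j)
d(M) = 2 + M + 2*I (d(M) = 2 - (M + sqrt(-2 - 2))*(2 - 1*5)/3 = 2 - (M + sqrt(-4))*(2 - 5)/3 = 2 - (M + 2*I)*(-3)/3 = 2 - (-6*I - 3*M)/3 = 2 + (M + 2*I) = 2 + M + 2*I)
Z(C) = (2 + 2*I + 2*C)/(-65 + C) (Z(C) = (C + (2 + C + 2*I))/(C - 65) = (2 + 2*I + 2*C)/(-65 + C))
1/(-3303 + Z(3)) = 1/(-3303 + 2*(1 + I + 3)/(-65 + 3)) = 1/(-3303 + 2*(4 + I)/(-62)) = 1/(-3303 + 2*(-1/62)*(4 + I)) = 1/(-3303 + (-4/31 - I/31)) = 1/(-102397/31 - I/31) = 961*(-102397/31 + I/31)/10485145610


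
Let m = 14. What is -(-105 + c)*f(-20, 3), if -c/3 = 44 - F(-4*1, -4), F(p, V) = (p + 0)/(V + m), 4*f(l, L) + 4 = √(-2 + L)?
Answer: -3573/20 ≈ -178.65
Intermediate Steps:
f(l, L) = -1 + √(-2 + L)/4
F(p, V) = p/(14 + V) (F(p, V) = (p + 0)/(V + 14) = p/(14 + V))
c = -666/5 (c = -3*(44 - (-4*1)/(14 - 4)) = -3*(44 - (-4)/10) = -3*(44 - 1*(-⅖)) = -3*(44 + ⅖) = -3*222/5 = -666/5 ≈ -133.20)
-(-105 + c)*f(-20, 3) = -(-105 - 666/5)*(-1 + √(-2 + 3)/4) = -(-1191)*(-1 + √1/4)/5 = -(-1191)*(-1 + (¼)*1)/5 = -(-1191)*(-1 + ¼)/5 = -(-1191)*(-3)/(5*4) = -1*3573/20 = -3573/20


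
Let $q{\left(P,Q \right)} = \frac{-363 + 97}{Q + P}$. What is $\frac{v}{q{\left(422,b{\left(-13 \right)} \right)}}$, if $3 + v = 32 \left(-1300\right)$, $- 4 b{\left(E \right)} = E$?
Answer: $\frac{10109529}{152} \approx 66510.0$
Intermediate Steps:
$b{\left(E \right)} = - \frac{E}{4}$
$q{\left(P,Q \right)} = - \frac{266}{P + Q}$
$v = -41603$ ($v = -3 + 32 \left(-1300\right) = -3 - 41600 = -41603$)
$\frac{v}{q{\left(422,b{\left(-13 \right)} \right)}} = - \frac{41603}{\left(-266\right) \frac{1}{422 - - \frac{13}{4}}} = - \frac{41603}{\left(-266\right) \frac{1}{422 + \frac{13}{4}}} = - \frac{41603}{\left(-266\right) \frac{1}{\frac{1701}{4}}} = - \frac{41603}{\left(-266\right) \frac{4}{1701}} = - \frac{41603}{- \frac{152}{243}} = \left(-41603\right) \left(- \frac{243}{152}\right) = \frac{10109529}{152}$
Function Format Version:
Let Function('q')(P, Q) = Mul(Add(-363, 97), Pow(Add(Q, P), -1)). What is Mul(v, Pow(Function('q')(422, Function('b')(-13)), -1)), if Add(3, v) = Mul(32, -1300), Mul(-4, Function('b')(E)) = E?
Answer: Rational(10109529, 152) ≈ 66510.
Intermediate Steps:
Function('b')(E) = Mul(Rational(-1, 4), E)
Function('q')(P, Q) = Mul(-266, Pow(Add(P, Q), -1))
v = -41603 (v = Add(-3, Mul(32, -1300)) = Add(-3, -41600) = -41603)
Mul(v, Pow(Function('q')(422, Function('b')(-13)), -1)) = Mul(-41603, Pow(Mul(-266, Pow(Add(422, Mul(Rational(-1, 4), -13)), -1)), -1)) = Mul(-41603, Pow(Mul(-266, Pow(Add(422, Rational(13, 4)), -1)), -1)) = Mul(-41603, Pow(Mul(-266, Pow(Rational(1701, 4), -1)), -1)) = Mul(-41603, Pow(Mul(-266, Rational(4, 1701)), -1)) = Mul(-41603, Pow(Rational(-152, 243), -1)) = Mul(-41603, Rational(-243, 152)) = Rational(10109529, 152)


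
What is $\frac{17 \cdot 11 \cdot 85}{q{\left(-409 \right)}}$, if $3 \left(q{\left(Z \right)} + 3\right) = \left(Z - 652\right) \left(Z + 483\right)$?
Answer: $- \frac{2805}{4619} \approx -0.60727$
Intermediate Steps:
$q{\left(Z \right)} = -3 + \frac{\left(-652 + Z\right) \left(483 + Z\right)}{3}$ ($q{\left(Z \right)} = -3 + \frac{\left(Z - 652\right) \left(Z + 483\right)}{3} = -3 + \frac{\left(-652 + Z\right) \left(483 + Z\right)}{3}$)
$\frac{17 \cdot 11 \cdot 85}{q{\left(-409 \right)}} = \frac{17 \cdot 11 \cdot 85}{-104975 - - \frac{69121}{3} + \frac{\left(-409\right)^{2}}{3}} = \frac{187 \cdot 85}{-104975 + \frac{69121}{3} + \frac{1}{3} \cdot 167281} = \frac{15895}{-104975 + \frac{69121}{3} + \frac{167281}{3}} = \frac{15895}{- \frac{78523}{3}} = 15895 \left(- \frac{3}{78523}\right) = - \frac{2805}{4619}$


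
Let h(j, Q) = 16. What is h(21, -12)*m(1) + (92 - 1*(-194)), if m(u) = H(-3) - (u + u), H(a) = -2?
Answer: 222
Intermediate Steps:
m(u) = -2 - 2*u (m(u) = -2 - (u + u) = -2 - 2*u)
h(21, -12)*m(1) + (92 - 1*(-194)) = 16*(-2 - 2*1) + (92 - 1*(-194)) = 16*(-2 - 2) + (92 + 194) = 16*(-4) + 286 = -64 + 286 = 222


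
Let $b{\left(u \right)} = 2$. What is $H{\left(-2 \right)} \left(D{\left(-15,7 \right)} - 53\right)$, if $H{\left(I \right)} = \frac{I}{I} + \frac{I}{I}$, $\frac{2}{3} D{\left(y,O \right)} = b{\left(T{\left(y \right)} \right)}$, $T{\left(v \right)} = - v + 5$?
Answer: $-100$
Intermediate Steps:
$T{\left(v \right)} = 5 - v$
$D{\left(y,O \right)} = 3$ ($D{\left(y,O \right)} = \frac{3}{2} \cdot 2 = 3$)
$H{\left(I \right)} = 2$ ($H{\left(I \right)} = 1 + 1 = 2$)
$H{\left(-2 \right)} \left(D{\left(-15,7 \right)} - 53\right) = 2 \left(3 - 53\right) = 2 \left(-50\right) = -100$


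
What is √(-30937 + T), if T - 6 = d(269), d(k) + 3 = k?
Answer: I*√30665 ≈ 175.11*I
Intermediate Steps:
d(k) = -3 + k
T = 272 (T = 6 + (-3 + 269) = 6 + 266 = 272)
√(-30937 + T) = √(-30937 + 272) = √(-30665) = I*√30665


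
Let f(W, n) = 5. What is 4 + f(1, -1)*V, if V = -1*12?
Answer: -56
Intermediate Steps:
V = -12
4 + f(1, -1)*V = 4 + 5*(-12) = 4 - 60 = -56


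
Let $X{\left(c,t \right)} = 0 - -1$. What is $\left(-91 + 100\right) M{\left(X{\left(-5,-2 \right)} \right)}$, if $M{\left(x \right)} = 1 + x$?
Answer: $18$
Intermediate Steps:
$X{\left(c,t \right)} = 1$ ($X{\left(c,t \right)} = 0 + 1 = 1$)
$\left(-91 + 100\right) M{\left(X{\left(-5,-2 \right)} \right)} = \left(-91 + 100\right) \left(1 + 1\right) = 9 \cdot 2 = 18$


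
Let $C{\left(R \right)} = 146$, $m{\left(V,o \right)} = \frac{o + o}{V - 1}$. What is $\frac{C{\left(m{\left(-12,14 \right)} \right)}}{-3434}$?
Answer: $- \frac{73}{1717} \approx -0.042516$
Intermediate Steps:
$m{\left(V,o \right)} = \frac{2 o}{-1 + V}$
$\frac{C{\left(m{\left(-12,14 \right)} \right)}}{-3434} = \frac{146}{-3434} = 146 \left(- \frac{1}{3434}\right) = - \frac{73}{1717}$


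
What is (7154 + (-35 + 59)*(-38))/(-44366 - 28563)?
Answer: -6242/72929 ≈ -0.085590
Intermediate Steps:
(7154 + (-35 + 59)*(-38))/(-44366 - 28563) = (7154 + 24*(-38))/(-72929) = (7154 - 912)*(-1/72929) = 6242*(-1/72929) = -6242/72929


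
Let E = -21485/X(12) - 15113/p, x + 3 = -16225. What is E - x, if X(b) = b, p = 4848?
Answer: 23326097/1616 ≈ 14434.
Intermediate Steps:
x = -16228 (x = -3 - 16225 = -16228)
E = -2898351/1616 (E = -21485/12 - 15113/4848 = -2898351/1616 ≈ -1793.5)
E - x = -2898351/1616 - 1*(-16228) = -2898351/1616 + 16228 = 23326097/1616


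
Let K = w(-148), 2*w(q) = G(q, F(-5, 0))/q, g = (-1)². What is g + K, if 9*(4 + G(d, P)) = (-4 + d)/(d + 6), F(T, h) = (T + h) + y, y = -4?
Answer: 23953/23643 ≈ 1.0131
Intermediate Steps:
g = 1
F(T, h) = -4 + T + h (F(T, h) = (T + h) - 4 = -4 + T + h)
G(d, P) = -4 + (-4 + d)/(9*(6 + d)) (G(d, P) = -4 + ((-4 + d)/(d + 6))/9 = -4 + ((-4 + d)/(6 + d))/9 = -4 + (-4 + d)/(9*(6 + d)))
w(q) = 5*(-44 - 7*q)/(18*q*(6 + q)) (w(q) = ((5*(-44 - 7*q)/(9*(6 + q)))/q)/2 = (5*(-44 - 7*q)/(9*q*(6 + q)))/2 = 5*(-44 - 7*q)/(18*q*(6 + q)))
K = 310/23643 (K = (5/18)*(-44 - 7*(-148))/(-148*(6 - 148)) = (5/18)*(-1/148)*(-44 + 1036)/(-142) = (5/18)*(-1/148)*(-1/142)*992 = 310/23643 ≈ 0.013112)
g + K = 1 + 310/23643 = 23953/23643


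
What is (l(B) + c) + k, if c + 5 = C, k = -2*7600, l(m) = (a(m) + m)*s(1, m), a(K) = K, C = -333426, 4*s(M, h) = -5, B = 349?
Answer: -699007/2 ≈ -3.4950e+5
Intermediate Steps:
s(M, h) = -5/4 (s(M, h) = (¼)*(-5) = -5/4)
l(m) = -5*m/2 (l(m) = (m + m)*(-5/4) = (2*m)*(-5/4) = -5*m/2)
k = -15200
c = -333431 (c = -5 - 333426 = -333431)
(l(B) + c) + k = (-5/2*349 - 333431) - 15200 = (-1745/2 - 333431) - 15200 = -668607/2 - 15200 = -699007/2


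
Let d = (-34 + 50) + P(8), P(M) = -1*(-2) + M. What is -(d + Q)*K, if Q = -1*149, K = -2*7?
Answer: -1722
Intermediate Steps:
K = -14
Q = -149
P(M) = 2 + M
d = 26 (d = (-34 + 50) + (2 + 8) = 16 + 10 = 26)
-(d + Q)*K = -(26 - 149)*(-14) = -(-123)*(-14) = -1*1722 = -1722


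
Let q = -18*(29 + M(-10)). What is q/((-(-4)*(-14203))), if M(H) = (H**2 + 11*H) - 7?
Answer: 54/14203 ≈ 0.0038020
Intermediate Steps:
M(H) = -7 + H**2 + 11*H
q = -216 (q = -18*(29 + (-7 + (-10)**2 + 11*(-10))) = -18*(29 + (-7 + 100 - 110)) = -18*(29 - 17) = -18*12 = -216)
q/((-(-4)*(-14203))) = -216/((-(-4)*(-14203))) = -216/((-4*14203)) = -216/(-56812) = -216*(-1/56812) = 54/14203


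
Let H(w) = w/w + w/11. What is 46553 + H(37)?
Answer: 512131/11 ≈ 46557.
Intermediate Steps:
H(w) = 1 + w/11 (H(w) = 1 + w*(1/11) = 1 + w/11)
46553 + H(37) = 46553 + (1 + (1/11)*37) = 46553 + (1 + 37/11) = 46553 + 48/11 = 512131/11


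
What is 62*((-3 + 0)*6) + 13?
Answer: -1103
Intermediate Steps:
62*((-3 + 0)*6) + 13 = 62*(-3*6) + 13 = 62*(-18) + 13 = -1116 + 13 = -1103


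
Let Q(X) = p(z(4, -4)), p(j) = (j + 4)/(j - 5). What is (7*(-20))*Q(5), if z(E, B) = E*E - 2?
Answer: -280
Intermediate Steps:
z(E, B) = -2 + E² (z(E, B) = E² - 2 = -2 + E²)
p(j) = (4 + j)/(-5 + j)
Q(X) = 2 (Q(X) = (4 + (-2 + 4²))/(-5 + (-2 + 4²)) = (4 + (-2 + 16))/(-5 + (-2 + 16)) = (4 + 14)/(-5 + 14) = 18/9 = (⅑)*18 = 2)
(7*(-20))*Q(5) = (7*(-20))*2 = -140*2 = -280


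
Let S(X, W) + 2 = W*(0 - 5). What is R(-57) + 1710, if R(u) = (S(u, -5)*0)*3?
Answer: 1710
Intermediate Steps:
S(X, W) = -2 - 5*W (S(X, W) = -2 + W*(0 - 5) = -2 + W*(-5) = -2 - 5*W)
R(u) = 0 (R(u) = ((-2 - 5*(-5))*0)*3 = ((-2 + 25)*0)*3 = (23*0)*3 = 0*3 = 0)
R(-57) + 1710 = 0 + 1710 = 1710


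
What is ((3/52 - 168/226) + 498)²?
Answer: 8539363883961/34527376 ≈ 2.4732e+5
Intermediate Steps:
((3/52 - 168/226) + 498)² = ((3*(1/52) - 168*1/226) + 498)² = ((3/52 - 84/113) + 498)² = (-4029/5876 + 498)² = (2922219/5876)² = 8539363883961/34527376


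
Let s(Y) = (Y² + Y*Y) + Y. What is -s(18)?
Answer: -666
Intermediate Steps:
s(Y) = Y + 2*Y² (s(Y) = (Y² + Y²) + Y = 2*Y² + Y = Y + 2*Y²)
-s(18) = -18*(1 + 2*18) = -18*(1 + 36) = -18*37 = -1*666 = -666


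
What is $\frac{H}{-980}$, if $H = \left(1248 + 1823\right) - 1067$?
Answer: $- \frac{501}{245} \approx -2.0449$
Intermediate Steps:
$H = 2004$ ($H = 3071 - 1067 = 2004$)
$\frac{H}{-980} = \frac{2004}{-980} = 2004 \left(- \frac{1}{980}\right) = - \frac{501}{245}$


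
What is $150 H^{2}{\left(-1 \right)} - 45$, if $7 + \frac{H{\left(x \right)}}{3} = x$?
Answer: $86355$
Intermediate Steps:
$H{\left(x \right)} = -21 + 3 x$
$150 H^{2}{\left(-1 \right)} - 45 = 150 \left(-21 + 3 \left(-1\right)\right)^{2} - 45 = 150 \left(-21 - 3\right)^{2} + \left(-75 + 30\right) = 150 \left(-24\right)^{2} - 45 = 150 \cdot 576 - 45 = 86400 - 45 = 86355$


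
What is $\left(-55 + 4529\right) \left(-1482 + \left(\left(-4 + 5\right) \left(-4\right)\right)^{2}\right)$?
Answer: $-6558884$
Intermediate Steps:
$\left(-55 + 4529\right) \left(-1482 + \left(\left(-4 + 5\right) \left(-4\right)\right)^{2}\right) = 4474 \left(-1482 + \left(1 \left(-4\right)\right)^{2}\right) = 4474 \left(-1482 + \left(-4\right)^{2}\right) = 4474 \left(-1482 + 16\right) = 4474 \left(-1466\right) = -6558884$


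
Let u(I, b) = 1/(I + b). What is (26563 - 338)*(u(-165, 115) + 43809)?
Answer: 2297781001/2 ≈ 1.1489e+9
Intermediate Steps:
(26563 - 338)*(u(-165, 115) + 43809) = (26563 - 338)*(1/(-165 + 115) + 43809) = 26225*(1/(-50) + 43809) = 26225*(-1/50 + 43809) = 26225*(2190449/50) = 2297781001/2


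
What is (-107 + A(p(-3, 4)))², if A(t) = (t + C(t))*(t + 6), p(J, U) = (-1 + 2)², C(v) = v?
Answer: 8649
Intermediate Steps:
p(J, U) = 1 (p(J, U) = 1² = 1)
A(t) = 2*t*(6 + t) (A(t) = (t + t)*(t + 6) = (2*t)*(6 + t) = 2*t*(6 + t))
(-107 + A(p(-3, 4)))² = (-107 + 2*1*(6 + 1))² = (-107 + 2*1*7)² = (-107 + 14)² = (-93)² = 8649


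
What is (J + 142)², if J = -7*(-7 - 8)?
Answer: 61009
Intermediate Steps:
J = 105 (J = -7*(-15) = 105)
(J + 142)² = (105 + 142)² = 247² = 61009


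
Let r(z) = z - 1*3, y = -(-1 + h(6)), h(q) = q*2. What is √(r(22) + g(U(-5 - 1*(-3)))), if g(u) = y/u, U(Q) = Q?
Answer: 7*√2/2 ≈ 4.9497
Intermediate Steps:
h(q) = 2*q
y = -11 (y = -(-1 + 2*6) = -(-1 + 12) = -1*11 = -11)
r(z) = -3 + z (r(z) = z - 3 = -3 + z)
g(u) = -11/u
√(r(22) + g(U(-5 - 1*(-3)))) = √((-3 + 22) - 11/(-5 - 1*(-3))) = √(19 - 11/(-5 + 3)) = √(19 - 11/(-2)) = √(19 - 11*(-½)) = √(19 + 11/2) = √(49/2) = 7*√2/2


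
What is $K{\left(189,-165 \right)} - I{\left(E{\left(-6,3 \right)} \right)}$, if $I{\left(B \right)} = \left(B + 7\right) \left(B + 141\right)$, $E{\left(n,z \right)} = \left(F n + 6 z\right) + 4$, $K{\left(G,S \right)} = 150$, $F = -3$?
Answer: $-8357$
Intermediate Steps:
$E{\left(n,z \right)} = 4 - 3 n + 6 z$ ($E{\left(n,z \right)} = \left(- 3 n + 6 z\right) + 4 = 4 - 3 n + 6 z$)
$I{\left(B \right)} = \left(7 + B\right) \left(141 + B\right)$
$K{\left(189,-165 \right)} - I{\left(E{\left(-6,3 \right)} \right)} = 150 - \left(987 + \left(4 - -18 + 6 \cdot 3\right)^{2} + 148 \left(4 - -18 + 6 \cdot 3\right)\right) = 150 - \left(987 + \left(4 + 18 + 18\right)^{2} + 148 \left(4 + 18 + 18\right)\right) = 150 - \left(987 + 40^{2} + 148 \cdot 40\right) = 150 - \left(987 + 1600 + 5920\right) = 150 - 8507 = -8357$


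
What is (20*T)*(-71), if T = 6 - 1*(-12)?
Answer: -25560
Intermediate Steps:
T = 18 (T = 6 + 12 = 18)
(20*T)*(-71) = (20*18)*(-71) = 360*(-71) = -25560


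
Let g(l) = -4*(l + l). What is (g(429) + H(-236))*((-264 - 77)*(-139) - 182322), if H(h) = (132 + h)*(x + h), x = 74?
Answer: -1810126968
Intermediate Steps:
g(l) = -8*l
H(h) = (74 + h)*(132 + h) (H(h) = (132 + h)*(74 + h) = (74 + h)*(132 + h))
(g(429) + H(-236))*((-264 - 77)*(-139) - 182322) = (-8*429 + (9768 + (-236)² + 206*(-236)))*((-264 - 77)*(-139) - 182322) = (-3432 + (9768 + 55696 - 48616))*(-341*(-139) - 182322) = (-3432 + 16848)*(47399 - 182322) = 13416*(-134923) = -1810126968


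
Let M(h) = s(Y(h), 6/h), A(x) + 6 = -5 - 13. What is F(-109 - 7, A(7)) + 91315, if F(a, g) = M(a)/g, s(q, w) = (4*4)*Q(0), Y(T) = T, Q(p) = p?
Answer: 91315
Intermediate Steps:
A(x) = -24 (A(x) = -6 + (-5 - 13) = -6 - 18 = -24)
s(q, w) = 0 (s(q, w) = (4*4)*0 = 16*0 = 0)
M(h) = 0
F(a, g) = 0 (F(a, g) = 0/g = 0)
F(-109 - 7, A(7)) + 91315 = 0 + 91315 = 91315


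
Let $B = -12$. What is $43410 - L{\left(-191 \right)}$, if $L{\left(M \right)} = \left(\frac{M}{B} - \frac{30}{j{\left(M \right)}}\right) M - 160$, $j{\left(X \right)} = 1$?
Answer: $\frac{490561}{12} \approx 40880.0$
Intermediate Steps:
$L{\left(M \right)} = -160 + M \left(-30 - \frac{M}{12}\right)$ ($L{\left(M \right)} = \left(\frac{M}{-12} - \frac{30}{1}\right) M - 160 = \left(M \left(- \frac{1}{12}\right) - 30\right) M - 160 = \left(- \frac{M}{12} - 30\right) M - 160 = \left(-30 - \frac{M}{12}\right) M - 160 = M \left(-30 - \frac{M}{12}\right) - 160 = -160 + M \left(-30 - \frac{M}{12}\right)$)
$43410 - L{\left(-191 \right)} = 43410 - \left(-160 - -5730 - \frac{\left(-191\right)^{2}}{12}\right) = 43410 - \left(-160 + 5730 - \frac{36481}{12}\right) = 43410 - \frac{30359}{12} = \frac{490561}{12}$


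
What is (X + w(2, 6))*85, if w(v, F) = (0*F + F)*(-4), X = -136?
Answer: -13600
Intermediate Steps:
w(v, F) = -4*F (w(v, F) = (0 + F)*(-4) = F*(-4) = -4*F)
(X + w(2, 6))*85 = (-136 - 4*6)*85 = (-136 - 24)*85 = -160*85 = -13600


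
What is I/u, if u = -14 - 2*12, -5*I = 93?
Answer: 93/190 ≈ 0.48947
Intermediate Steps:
I = -93/5 (I = -⅕*93 = -93/5 ≈ -18.600)
u = -38 (u = -14 - 24 = -38)
I/u = -93/5/(-38) = -93/5*(-1/38) = 93/190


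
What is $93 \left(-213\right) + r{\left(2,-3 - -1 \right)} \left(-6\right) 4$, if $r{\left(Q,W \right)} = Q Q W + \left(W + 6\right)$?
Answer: $-19713$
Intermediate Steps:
$r{\left(Q,W \right)} = 6 + W + W Q^{2}$ ($r{\left(Q,W \right)} = Q^{2} W + \left(6 + W\right) = W Q^{2} + \left(6 + W\right) = 6 + W + W Q^{2}$)
$93 \left(-213\right) + r{\left(2,-3 - -1 \right)} \left(-6\right) 4 = 93 \left(-213\right) + \left(6 - 2 + \left(-3 - -1\right) 2^{2}\right) \left(-6\right) 4 = -19809 + \left(6 + \left(-3 + 1\right) + \left(-3 + 1\right) 4\right) \left(-6\right) 4 = -19809 + \left(6 - 2 - 8\right) \left(-6\right) 4 = -19809 + \left(-4\right) \left(-6\right) 4 = -19809 + 24 \cdot 4 = -19809 + 96 = -19713$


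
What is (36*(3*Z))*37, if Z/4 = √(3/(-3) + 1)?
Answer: 0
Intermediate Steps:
Z = 0 (Z = 4*√(3/(-3) + 1) = 4*√(3*(-⅓) + 1) = 4*√(-1 + 1) = 4*√0 = 4*0 = 0)
(36*(3*Z))*37 = (36*(3*0))*37 = (36*0)*37 = 0*37 = 0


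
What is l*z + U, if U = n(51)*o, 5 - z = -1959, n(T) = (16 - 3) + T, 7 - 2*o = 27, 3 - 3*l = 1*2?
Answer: 44/3 ≈ 14.667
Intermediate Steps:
l = ⅓ (l = 1 - 2/3 = 1 - ⅓*2 = 1 - ⅔ = ⅓ ≈ 0.33333)
o = -10 (o = 7/2 - ½*27 = 7/2 - 27/2 = -10)
n(T) = 13 + T
z = 1964 (z = 5 - 1*(-1959) = 5 + 1959 = 1964)
U = -640 (U = (13 + 51)*(-10) = 64*(-10) = -640)
l*z + U = (⅓)*1964 - 640 = 1964/3 - 640 = 44/3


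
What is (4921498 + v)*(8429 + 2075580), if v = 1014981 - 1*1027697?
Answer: 10229945867038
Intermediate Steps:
v = -12716 (v = 1014981 - 1027697 = -12716)
(4921498 + v)*(8429 + 2075580) = (4921498 - 12716)*(8429 + 2075580) = 4908782*2084009 = 10229945867038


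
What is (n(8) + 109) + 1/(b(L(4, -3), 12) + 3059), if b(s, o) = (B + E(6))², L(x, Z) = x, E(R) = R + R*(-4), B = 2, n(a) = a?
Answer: 387856/3315 ≈ 117.00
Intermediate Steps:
E(R) = -3*R (E(R) = R - 4*R = -3*R)
b(s, o) = 256 (b(s, o) = (2 - 3*6)² = (2 - 18)² = (-16)² = 256)
(n(8) + 109) + 1/(b(L(4, -3), 12) + 3059) = (8 + 109) + 1/(256 + 3059) = 117 + 1/3315 = 387856/3315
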